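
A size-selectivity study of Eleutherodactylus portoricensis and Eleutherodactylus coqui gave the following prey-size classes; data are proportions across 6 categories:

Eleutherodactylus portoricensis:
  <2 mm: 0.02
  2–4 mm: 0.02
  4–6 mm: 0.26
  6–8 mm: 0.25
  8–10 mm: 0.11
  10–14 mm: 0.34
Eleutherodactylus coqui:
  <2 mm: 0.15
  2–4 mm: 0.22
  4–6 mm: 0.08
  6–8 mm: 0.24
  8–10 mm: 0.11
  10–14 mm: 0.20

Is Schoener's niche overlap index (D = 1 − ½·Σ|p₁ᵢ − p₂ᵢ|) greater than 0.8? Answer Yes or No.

Σ|p₁ᵢ − p₂ᵢ| = 0.13 + 0.20 + 0.18 + 0.01 + 0.00 + 0.14 = 0.66
D = 1 − ½ × 0.66 = 1 − 0.330 = 0.6700
D = 0.6700 < 0.8 → No.

No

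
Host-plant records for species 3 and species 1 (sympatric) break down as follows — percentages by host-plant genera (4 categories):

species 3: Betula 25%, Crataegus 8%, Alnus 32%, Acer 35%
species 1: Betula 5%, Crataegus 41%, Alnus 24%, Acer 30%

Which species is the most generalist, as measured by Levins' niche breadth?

Convert percentages to proportions (divide by 100).
Σp_3ᵢ² = 0.25² + 0.08² + 0.32² + 0.35² = 0.0625 + 0.0064 + 0.1024 + 0.1225 = 0.2938
B_3 = 1 / 0.2938 = 3.4037
Σp_1ᵢ² = 0.05² + 0.41² + 0.24² + 0.30² = 0.0025 + 0.1681 + 0.0576 + 0.0900 = 0.3182
B_1 = 1 / 0.3182 = 3.1427
Highest B → broadest niche (most generalist): species 3 (B = 3.40).

species 3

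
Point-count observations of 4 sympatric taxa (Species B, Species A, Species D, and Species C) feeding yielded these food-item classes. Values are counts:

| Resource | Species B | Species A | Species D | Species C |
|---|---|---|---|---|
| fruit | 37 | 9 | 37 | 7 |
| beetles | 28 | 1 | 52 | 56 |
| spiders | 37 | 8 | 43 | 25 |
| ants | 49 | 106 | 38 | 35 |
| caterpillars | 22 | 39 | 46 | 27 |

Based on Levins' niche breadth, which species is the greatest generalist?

Species D

Proportions for Species B (n=173): 37/173=0.2139, 28/173=0.1618, 37/173=0.2139, 49/173=0.2832, 22/173=0.1272
Proportions for Species A (n=163): 9/163=0.0552, 1/163=0.0061, 8/163=0.0491, 106/163=0.6503, 39/163=0.2393
Proportions for Species D (n=216): 37/216=0.1713, 52/216=0.2407, 43/216=0.1991, 38/216=0.1759, 46/216=0.2130
Proportions for Species C (n=150): 7/150=0.0467, 56/150=0.3733, 25/150=0.1667, 35/150=0.2333, 27/150=0.1800
Σp_Bᵢ² = 0.2139² + 0.1618² + 0.2139² + 0.2832² + 0.1272² = 0.045753 + 0.026179 + 0.045753 + 0.080202 + 0.016180 = 0.214067
B_B = 1 / 0.214067 = 4.6714
Σp_Aᵢ² = 0.0552² + 0.0061² + 0.0491² + 0.6503² + 0.2393² = 0.003047 + 0.000037 + 0.002411 + 0.422890 + 0.057264 = 0.485649
B_A = 1 / 0.485649 = 2.0591
Σp_Dᵢ² = 0.1713² + 0.2407² + 0.1991² + 0.1759² + 0.2130² = 0.029344 + 0.057936 + 0.039641 + 0.030941 + 0.045369 = 0.203231
B_D = 1 / 0.203231 = 4.9205
Σp_Cᵢ² = 0.0467² + 0.3733² + 0.1667² + 0.2333² + 0.1800² = 0.002181 + 0.139353 + 0.027789 + 0.054429 + 0.032400 = 0.256152
B_C = 1 / 0.256152 = 3.9039
Highest B → broadest niche (most generalist): Species D (B = 4.92).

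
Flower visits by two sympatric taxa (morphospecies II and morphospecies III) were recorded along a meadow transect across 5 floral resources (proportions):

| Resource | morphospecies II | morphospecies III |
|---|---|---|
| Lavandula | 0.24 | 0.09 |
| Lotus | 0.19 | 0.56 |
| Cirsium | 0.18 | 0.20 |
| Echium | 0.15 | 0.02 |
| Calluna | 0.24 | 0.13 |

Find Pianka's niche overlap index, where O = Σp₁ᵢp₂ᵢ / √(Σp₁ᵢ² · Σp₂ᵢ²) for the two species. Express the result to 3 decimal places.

Σ p₁ᵢp₂ᵢ = 0.0216 + 0.1064 + 0.0360 + 0.0030 + 0.0312 = 0.1982
Σp_1ᵢ² = 0.24² + 0.19² + 0.18² + 0.15² + 0.24² = 0.0576 + 0.0361 + 0.0324 + 0.0225 + 0.0576 = 0.2062
Σp_2ᵢ² = 0.09² + 0.56² + 0.20² + 0.02² + 0.13² = 0.0081 + 0.3136 + 0.0400 + 0.0004 + 0.0169 = 0.3790
O = 0.1982 / √(0.2062 × 0.3790) = 0.1982 / 0.279553 = 0.70899

0.709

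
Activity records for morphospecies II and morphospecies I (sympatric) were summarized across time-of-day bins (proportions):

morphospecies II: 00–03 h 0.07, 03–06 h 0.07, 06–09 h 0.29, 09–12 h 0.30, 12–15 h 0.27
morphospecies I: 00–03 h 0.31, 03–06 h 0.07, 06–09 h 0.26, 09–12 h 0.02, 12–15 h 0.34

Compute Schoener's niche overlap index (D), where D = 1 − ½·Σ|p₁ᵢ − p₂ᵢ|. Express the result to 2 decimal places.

Σ|p₁ᵢ − p₂ᵢ| = 0.24 + 0.00 + 0.03 + 0.28 + 0.07 = 0.62
D = 1 − ½ × 0.62 = 1 − 0.310 = 0.6900

0.69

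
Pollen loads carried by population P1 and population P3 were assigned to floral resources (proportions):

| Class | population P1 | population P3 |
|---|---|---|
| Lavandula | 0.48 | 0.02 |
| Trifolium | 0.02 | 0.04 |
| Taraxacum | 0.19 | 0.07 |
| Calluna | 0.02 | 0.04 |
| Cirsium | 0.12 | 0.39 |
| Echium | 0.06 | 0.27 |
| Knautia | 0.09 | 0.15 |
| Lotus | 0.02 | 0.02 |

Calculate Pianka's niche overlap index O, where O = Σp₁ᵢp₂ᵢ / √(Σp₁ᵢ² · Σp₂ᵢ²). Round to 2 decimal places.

Σ p₁ᵢp₂ᵢ = 0.0096 + 0.0008 + 0.0133 + 0.0008 + 0.0468 + 0.0162 + 0.0135 + 0.0004 = 0.1014
Σp_1ᵢ² = 0.48² + 0.02² + 0.19² + 0.02² + 0.12² + 0.06² + 0.09² + 0.02² = 0.2304 + 0.0004 + 0.0361 + 0.0004 + 0.0144 + 0.0036 + 0.0081 + 0.0004 = 0.2938
Σp_2ᵢ² = 0.02² + 0.04² + 0.07² + 0.04² + 0.39² + 0.27² + 0.15² + 0.02² = 0.0004 + 0.0016 + 0.0049 + 0.0016 + 0.1521 + 0.0729 + 0.0225 + 0.0004 = 0.2564
O = 0.1014 / √(0.2938 × 0.2564) = 0.1014 / 0.27446 = 0.3695

0.37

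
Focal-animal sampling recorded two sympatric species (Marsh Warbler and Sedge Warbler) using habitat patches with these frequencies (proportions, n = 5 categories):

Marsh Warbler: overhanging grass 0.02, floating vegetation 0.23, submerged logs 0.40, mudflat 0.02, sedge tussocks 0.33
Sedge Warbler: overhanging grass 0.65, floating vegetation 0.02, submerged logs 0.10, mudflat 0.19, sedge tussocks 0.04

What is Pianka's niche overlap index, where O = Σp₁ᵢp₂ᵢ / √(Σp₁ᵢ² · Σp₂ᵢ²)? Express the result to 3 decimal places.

Σ p₁ᵢp₂ᵢ = 0.0130 + 0.0046 + 0.0400 + 0.0038 + 0.0132 = 0.0746
Σp_1ᵢ² = 0.02² + 0.23² + 0.40² + 0.02² + 0.33² = 0.0004 + 0.0529 + 0.1600 + 0.0004 + 0.1089 = 0.3226
Σp_2ᵢ² = 0.65² + 0.02² + 0.10² + 0.19² + 0.04² = 0.4225 + 0.0004 + 0.0100 + 0.0361 + 0.0016 = 0.4706
O = 0.0746 / √(0.3226 × 0.4706) = 0.0746 / 0.389635 = 0.19146

0.191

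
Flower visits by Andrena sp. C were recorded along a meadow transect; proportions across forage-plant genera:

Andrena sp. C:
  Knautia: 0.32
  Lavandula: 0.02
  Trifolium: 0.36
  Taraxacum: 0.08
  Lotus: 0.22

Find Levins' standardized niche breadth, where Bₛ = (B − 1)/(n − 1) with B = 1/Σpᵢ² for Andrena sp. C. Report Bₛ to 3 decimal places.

Σpᵢ² = 0.32² + 0.02² + 0.36² + 0.08² + 0.22² = 0.1024 + 0.0004 + 0.1296 + 0.0064 + 0.0484 = 0.2872
B = 1 / 0.2872 = 3.48189
Bₛ = (B − 1)/(n − 1) = (3.48189 − 1)/(5 − 1) = 2.48189/4 = 0.62047

0.620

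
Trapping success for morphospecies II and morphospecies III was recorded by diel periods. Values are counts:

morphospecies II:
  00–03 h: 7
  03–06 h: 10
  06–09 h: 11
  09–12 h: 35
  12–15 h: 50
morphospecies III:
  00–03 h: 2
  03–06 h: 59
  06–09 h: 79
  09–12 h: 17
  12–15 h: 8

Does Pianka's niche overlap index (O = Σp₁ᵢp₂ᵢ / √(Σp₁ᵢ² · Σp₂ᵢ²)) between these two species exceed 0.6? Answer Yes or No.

No

Proportions for morphospecies II (n=113): 7/113=0.0619, 10/113=0.0885, 11/113=0.0973, 35/113=0.3097, 50/113=0.4425
Proportions for morphospecies III (n=165): 2/165=0.0121, 59/165=0.3576, 79/165=0.4788, 17/165=0.1030, 8/165=0.0485
Σ p₁ᵢp₂ᵢ = 0.000749 + 0.031648 + 0.046587 + 0.031899 + 0.021461 = 0.132344
Σp_1ᵢ² = 0.0619² + 0.0885² + 0.0973² + 0.3097² + 0.4425² = 0.003832 + 0.007832 + 0.009467 + 0.095914 + 0.195806 = 0.312851
Σp_2ᵢ² = 0.0121² + 0.3576² + 0.4788² + 0.1030² + 0.0485² = 0.000146 + 0.127878 + 0.229249 + 0.010609 + 0.002352 = 0.370234
O = 0.132344 / √(0.312851 × 0.370234) = 0.132344 / 0.3403352 = 0.3889
O = 0.3889 < 0.6 → No.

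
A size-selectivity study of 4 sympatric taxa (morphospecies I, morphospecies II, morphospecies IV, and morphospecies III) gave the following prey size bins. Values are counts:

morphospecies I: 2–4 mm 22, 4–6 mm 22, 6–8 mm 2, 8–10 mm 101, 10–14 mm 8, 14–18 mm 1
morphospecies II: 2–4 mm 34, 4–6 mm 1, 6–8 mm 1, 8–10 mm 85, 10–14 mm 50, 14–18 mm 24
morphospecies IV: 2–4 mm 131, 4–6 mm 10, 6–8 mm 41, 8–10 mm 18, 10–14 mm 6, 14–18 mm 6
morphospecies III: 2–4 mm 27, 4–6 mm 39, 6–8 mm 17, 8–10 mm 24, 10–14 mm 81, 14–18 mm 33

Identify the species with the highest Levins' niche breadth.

Proportions for morphospecies I (n=156): 22/156=0.1410, 22/156=0.1410, 2/156=0.0128, 101/156=0.6474, 8/156=0.0513, 1/156=0.0064
Proportions for morphospecies II (n=195): 34/195=0.1744, 1/195=0.0051, 1/195=0.0051, 85/195=0.4359, 50/195=0.2564, 24/195=0.1231
Proportions for morphospecies IV (n=212): 131/212=0.6179, 10/212=0.0472, 41/212=0.1934, 18/212=0.0849, 6/212=0.0283, 6/212=0.0283
Proportions for morphospecies III (n=221): 27/221=0.1222, 39/221=0.1765, 17/221=0.0769, 24/221=0.1086, 81/221=0.3665, 33/221=0.1493
Σp_Iᵢ² = 0.1410² + 0.1410² + 0.0128² + 0.6474² + 0.0513² + 0.0064² = 0.019881 + 0.019881 + 0.000164 + 0.419127 + 0.002632 + 0.000041 = 0.461726
B_I = 1 / 0.461726 = 2.1658
Σp_IIᵢ² = 0.1744² + 0.0051² + 0.0051² + 0.4359² + 0.2564² + 0.1231² = 0.030415 + 0.000026 + 0.000026 + 0.190009 + 0.065741 + 0.015154 = 0.301371
B_II = 1 / 0.301371 = 3.3182
Σp_IVᵢ² = 0.6179² + 0.0472² + 0.1934² + 0.0849² + 0.0283² + 0.0283² = 0.381800 + 0.002228 + 0.037404 + 0.007208 + 0.000801 + 0.000801 = 0.430242
B_IV = 1 / 0.430242 = 2.3243
Σp_IIIᵢ² = 0.1222² + 0.1765² + 0.0769² + 0.1086² + 0.3665² + 0.1493² = 0.014933 + 0.031152 + 0.005914 + 0.011794 + 0.134322 + 0.022290 = 0.220405
B_III = 1 / 0.220405 = 4.5371
Highest B → broadest niche (most generalist): morphospecies III (B = 4.54).

morphospecies III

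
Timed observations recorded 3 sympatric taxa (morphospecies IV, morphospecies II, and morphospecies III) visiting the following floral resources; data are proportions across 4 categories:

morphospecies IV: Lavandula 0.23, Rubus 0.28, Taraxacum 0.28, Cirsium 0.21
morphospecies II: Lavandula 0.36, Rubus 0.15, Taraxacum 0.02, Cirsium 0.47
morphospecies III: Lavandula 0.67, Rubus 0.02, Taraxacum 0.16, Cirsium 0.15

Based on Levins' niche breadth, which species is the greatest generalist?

morphospecies IV

Σp_IVᵢ² = 0.23² + 0.28² + 0.28² + 0.21² = 0.0529 + 0.0784 + 0.0784 + 0.0441 = 0.2538
B_IV = 1 / 0.2538 = 3.9401
Σp_IIᵢ² = 0.36² + 0.15² + 0.02² + 0.47² = 0.1296 + 0.0225 + 0.0004 + 0.2209 = 0.3734
B_II = 1 / 0.3734 = 2.6781
Σp_IIIᵢ² = 0.67² + 0.02² + 0.16² + 0.15² = 0.4489 + 0.0004 + 0.0256 + 0.0225 = 0.4974
B_III = 1 / 0.4974 = 2.0105
Highest B → broadest niche (most generalist): morphospecies IV (B = 3.94).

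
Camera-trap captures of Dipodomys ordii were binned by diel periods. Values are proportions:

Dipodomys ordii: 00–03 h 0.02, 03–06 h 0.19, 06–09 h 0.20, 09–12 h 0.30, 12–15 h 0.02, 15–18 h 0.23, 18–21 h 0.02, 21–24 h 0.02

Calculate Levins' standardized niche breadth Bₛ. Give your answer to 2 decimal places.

Σpᵢ² = 0.02² + 0.19² + 0.20² + 0.30² + 0.02² + 0.23² + 0.02² + 0.02² = 0.0004 + 0.0361 + 0.0400 + 0.0900 + 0.0004 + 0.0529 + 0.0004 + 0.0004 = 0.2206
B = 1 / 0.2206 = 4.5331
Bₛ = (B − 1)/(n − 1) = (4.5331 − 1)/(8 − 1) = 3.5331/7 = 0.5047

0.50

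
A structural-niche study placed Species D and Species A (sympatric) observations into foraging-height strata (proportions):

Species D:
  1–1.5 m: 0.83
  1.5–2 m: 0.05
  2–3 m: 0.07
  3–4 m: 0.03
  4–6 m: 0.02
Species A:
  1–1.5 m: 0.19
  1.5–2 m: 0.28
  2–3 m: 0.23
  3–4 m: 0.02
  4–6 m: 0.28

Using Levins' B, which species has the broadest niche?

Species A

Σp_Dᵢ² = 0.83² + 0.05² + 0.07² + 0.03² + 0.02² = 0.6889 + 0.0025 + 0.0049 + 0.0009 + 0.0004 = 0.6976
B_D = 1 / 0.6976 = 1.4335
Σp_Aᵢ² = 0.19² + 0.28² + 0.23² + 0.02² + 0.28² = 0.0361 + 0.0784 + 0.0529 + 0.0004 + 0.0784 = 0.2462
B_A = 1 / 0.2462 = 4.0617
Highest B → broadest niche (most generalist): Species A (B = 4.06).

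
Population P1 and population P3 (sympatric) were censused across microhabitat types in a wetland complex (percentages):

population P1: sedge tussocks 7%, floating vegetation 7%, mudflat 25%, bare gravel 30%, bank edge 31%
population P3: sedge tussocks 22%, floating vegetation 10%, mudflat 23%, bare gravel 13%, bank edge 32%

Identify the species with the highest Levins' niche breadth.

Convert percentages to proportions (divide by 100).
Σp_P1ᵢ² = 0.07² + 0.07² + 0.25² + 0.30² + 0.31² = 0.0049 + 0.0049 + 0.0625 + 0.0900 + 0.0961 = 0.2584
B_P1 = 1 / 0.2584 = 3.8700
Σp_P3ᵢ² = 0.22² + 0.10² + 0.23² + 0.13² + 0.32² = 0.0484 + 0.0100 + 0.0529 + 0.0169 + 0.1024 = 0.2306
B_P3 = 1 / 0.2306 = 4.3365
Highest B → broadest niche (most generalist): population P3 (B = 4.34).

population P3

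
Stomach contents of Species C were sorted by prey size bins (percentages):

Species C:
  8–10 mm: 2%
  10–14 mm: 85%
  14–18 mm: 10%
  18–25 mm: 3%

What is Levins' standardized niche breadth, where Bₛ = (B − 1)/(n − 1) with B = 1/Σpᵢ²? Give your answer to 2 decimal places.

0.12

Convert percentages to proportions (divide by 100).
Σpᵢ² = 0.02² + 0.85² + 0.10² + 0.03² = 0.0004 + 0.7225 + 0.0100 + 0.0009 = 0.7338
B = 1 / 0.7338 = 1.3628
Bₛ = (B − 1)/(n − 1) = (1.3628 − 1)/(4 − 1) = 0.3628/3 = 0.1209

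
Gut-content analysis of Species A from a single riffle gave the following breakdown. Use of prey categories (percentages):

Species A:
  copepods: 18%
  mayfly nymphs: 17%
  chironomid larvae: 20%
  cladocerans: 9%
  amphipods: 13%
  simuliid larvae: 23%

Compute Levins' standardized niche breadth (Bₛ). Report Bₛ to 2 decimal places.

Convert percentages to proportions (divide by 100).
Σpᵢ² = 0.18² + 0.17² + 0.20² + 0.09² + 0.13² + 0.23² = 0.0324 + 0.0289 + 0.0400 + 0.0081 + 0.0169 + 0.0529 = 0.1792
B = 1 / 0.1792 = 5.5804
Bₛ = (B − 1)/(n − 1) = (5.5804 − 1)/(6 − 1) = 4.5804/5 = 0.9161

0.92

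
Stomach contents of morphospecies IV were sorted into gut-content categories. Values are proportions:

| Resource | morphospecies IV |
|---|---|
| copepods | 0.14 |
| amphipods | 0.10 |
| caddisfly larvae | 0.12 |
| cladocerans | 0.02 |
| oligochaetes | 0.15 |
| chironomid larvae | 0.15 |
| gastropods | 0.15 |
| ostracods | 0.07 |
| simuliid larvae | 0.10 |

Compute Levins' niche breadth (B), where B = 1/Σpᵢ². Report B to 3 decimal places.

7.886

Σpᵢ² = 0.14² + 0.10² + 0.12² + 0.02² + 0.15² + 0.15² + 0.15² + 0.07² + 0.10² = 0.0196 + 0.0100 + 0.0144 + 0.0004 + 0.0225 + 0.0225 + 0.0225 + 0.0049 + 0.0100 = 0.1268
B = 1 / 0.1268 = 7.88644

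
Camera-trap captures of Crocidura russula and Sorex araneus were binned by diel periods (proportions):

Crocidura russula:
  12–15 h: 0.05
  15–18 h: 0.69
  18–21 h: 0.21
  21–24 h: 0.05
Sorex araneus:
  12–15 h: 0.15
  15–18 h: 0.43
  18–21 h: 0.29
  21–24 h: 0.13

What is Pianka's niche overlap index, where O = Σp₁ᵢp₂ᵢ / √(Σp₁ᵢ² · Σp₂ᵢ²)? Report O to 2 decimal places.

Σ p₁ᵢp₂ᵢ = 0.0075 + 0.2967 + 0.0609 + 0.0065 = 0.3716
Σp_1ᵢ² = 0.05² + 0.69² + 0.21² + 0.05² = 0.0025 + 0.4761 + 0.0441 + 0.0025 = 0.5252
Σp_2ᵢ² = 0.15² + 0.43² + 0.29² + 0.13² = 0.0225 + 0.1849 + 0.0841 + 0.0169 = 0.3084
O = 0.3716 / √(0.5252 × 0.3084) = 0.3716 / 0.40246 = 0.9233

0.92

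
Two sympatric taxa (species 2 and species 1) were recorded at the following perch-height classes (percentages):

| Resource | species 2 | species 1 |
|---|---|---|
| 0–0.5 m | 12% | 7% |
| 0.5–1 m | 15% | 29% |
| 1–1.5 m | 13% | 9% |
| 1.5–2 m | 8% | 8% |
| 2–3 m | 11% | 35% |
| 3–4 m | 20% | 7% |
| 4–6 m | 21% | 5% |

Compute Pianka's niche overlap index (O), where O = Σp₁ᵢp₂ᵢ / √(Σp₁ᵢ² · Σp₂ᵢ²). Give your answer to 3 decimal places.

0.696

Convert percentages to proportions (divide by 100).
Σ p₁ᵢp₂ᵢ = 0.0084 + 0.0435 + 0.0117 + 0.0064 + 0.0385 + 0.0140 + 0.0105 = 0.1330
Σp_1ᵢ² = 0.12² + 0.15² + 0.13² + 0.08² + 0.11² + 0.20² + 0.21² = 0.0144 + 0.0225 + 0.0169 + 0.0064 + 0.0121 + 0.0400 + 0.0441 = 0.1564
Σp_2ᵢ² = 0.07² + 0.29² + 0.09² + 0.08² + 0.35² + 0.07² + 0.05² = 0.0049 + 0.0841 + 0.0081 + 0.0064 + 0.1225 + 0.0049 + 0.0025 = 0.2334
O = 0.1330 / √(0.1564 × 0.2334) = 0.1330 / 0.191060 = 0.69612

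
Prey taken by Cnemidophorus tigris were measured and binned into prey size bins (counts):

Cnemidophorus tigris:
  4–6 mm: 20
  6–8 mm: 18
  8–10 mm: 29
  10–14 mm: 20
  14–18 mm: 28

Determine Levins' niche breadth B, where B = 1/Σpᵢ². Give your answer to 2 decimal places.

Proportions for Cnemidophorus tigris (n=115): 20/115=0.1739, 18/115=0.1565, 29/115=0.2522, 20/115=0.1739, 28/115=0.2435
Σpᵢ² = 0.1739² + 0.1565² + 0.2522² + 0.1739² + 0.2435² = 0.030241 + 0.024492 + 0.063605 + 0.030241 + 0.059292 = 0.207871
B = 1 / 0.207871 = 4.8107

4.81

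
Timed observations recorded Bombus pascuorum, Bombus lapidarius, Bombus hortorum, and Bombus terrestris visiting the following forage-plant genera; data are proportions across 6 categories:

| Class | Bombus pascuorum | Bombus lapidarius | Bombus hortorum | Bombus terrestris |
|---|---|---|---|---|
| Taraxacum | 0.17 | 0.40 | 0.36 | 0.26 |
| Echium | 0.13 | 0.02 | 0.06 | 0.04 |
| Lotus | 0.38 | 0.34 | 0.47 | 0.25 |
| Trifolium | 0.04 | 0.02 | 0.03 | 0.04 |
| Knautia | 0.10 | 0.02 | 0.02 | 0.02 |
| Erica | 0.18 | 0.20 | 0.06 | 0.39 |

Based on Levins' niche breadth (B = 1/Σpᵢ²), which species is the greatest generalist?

Σp_pascᵢ² = 0.17² + 0.13² + 0.38² + 0.04² + 0.10² + 0.18² = 0.0289 + 0.0169 + 0.1444 + 0.0016 + 0.0100 + 0.0324 = 0.2342
B_pasc = 1 / 0.2342 = 4.2699
Σp_lapiᵢ² = 0.40² + 0.02² + 0.34² + 0.02² + 0.02² + 0.20² = 0.1600 + 0.0004 + 0.1156 + 0.0004 + 0.0004 + 0.0400 = 0.3168
B_lapi = 1 / 0.3168 = 3.1566
Σp_hortᵢ² = 0.36² + 0.06² + 0.47² + 0.03² + 0.02² + 0.06² = 0.1296 + 0.0036 + 0.2209 + 0.0009 + 0.0004 + 0.0036 = 0.3590
B_hort = 1 / 0.3590 = 2.7855
Σp_terrᵢ² = 0.26² + 0.04² + 0.25² + 0.04² + 0.02² + 0.39² = 0.0676 + 0.0016 + 0.0625 + 0.0016 + 0.0004 + 0.1521 = 0.2858
B_terr = 1 / 0.2858 = 3.4990
Highest B → broadest niche (most generalist): Bombus pascuorum (B = 4.27).

Bombus pascuorum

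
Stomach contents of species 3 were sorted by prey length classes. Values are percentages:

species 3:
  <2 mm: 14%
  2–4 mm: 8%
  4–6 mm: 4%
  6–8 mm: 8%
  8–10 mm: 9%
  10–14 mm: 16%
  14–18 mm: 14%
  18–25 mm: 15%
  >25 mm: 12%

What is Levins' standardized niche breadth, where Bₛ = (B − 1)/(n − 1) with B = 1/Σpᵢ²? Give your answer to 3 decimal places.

Convert percentages to proportions (divide by 100).
Σpᵢ² = 0.14² + 0.08² + 0.04² + 0.08² + 0.09² + 0.16² + 0.14² + 0.15² + 0.12² = 0.0196 + 0.0064 + 0.0016 + 0.0064 + 0.0081 + 0.0256 + 0.0196 + 0.0225 + 0.0144 = 0.1242
B = 1 / 0.1242 = 8.05153
Bₛ = (B − 1)/(n − 1) = (8.05153 − 1)/(9 − 1) = 7.05153/8 = 0.88144

0.881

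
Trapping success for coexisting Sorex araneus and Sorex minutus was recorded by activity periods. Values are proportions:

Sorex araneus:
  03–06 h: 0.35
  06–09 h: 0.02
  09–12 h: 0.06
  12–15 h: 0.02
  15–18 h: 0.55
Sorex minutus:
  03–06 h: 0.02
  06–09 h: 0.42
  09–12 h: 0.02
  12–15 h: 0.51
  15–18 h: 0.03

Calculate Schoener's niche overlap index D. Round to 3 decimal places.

Σ|p₁ᵢ − p₂ᵢ| = 0.33 + 0.40 + 0.04 + 0.49 + 0.52 = 1.78
D = 1 − ½ × 1.78 = 1 − 0.890 = 0.11000

0.110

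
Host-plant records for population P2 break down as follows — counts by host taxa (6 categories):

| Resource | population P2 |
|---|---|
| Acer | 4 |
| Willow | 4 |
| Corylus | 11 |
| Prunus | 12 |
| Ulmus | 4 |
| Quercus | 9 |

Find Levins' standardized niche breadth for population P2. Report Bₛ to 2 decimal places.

0.78

Proportions for population P2 (n=44): 4/44=0.0909, 4/44=0.0909, 11/44=0.2500, 12/44=0.2727, 4/44=0.0909, 9/44=0.2045
Σpᵢ² = 0.0909² + 0.0909² + 0.2500² + 0.2727² + 0.0909² + 0.2045² = 0.008263 + 0.008263 + 0.062500 + 0.074365 + 0.008263 + 0.041820 = 0.203474
B = 1 / 0.203474 = 4.9146
Bₛ = (B − 1)/(n − 1) = (4.9146 − 1)/(6 − 1) = 3.9146/5 = 0.7829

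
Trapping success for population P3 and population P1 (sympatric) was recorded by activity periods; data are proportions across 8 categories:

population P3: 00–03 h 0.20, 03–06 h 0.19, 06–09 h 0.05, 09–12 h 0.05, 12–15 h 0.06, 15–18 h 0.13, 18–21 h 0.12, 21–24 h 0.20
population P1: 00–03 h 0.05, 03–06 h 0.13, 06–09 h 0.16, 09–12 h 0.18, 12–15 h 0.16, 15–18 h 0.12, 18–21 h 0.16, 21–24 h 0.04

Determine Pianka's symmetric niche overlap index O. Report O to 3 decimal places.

Σ p₁ᵢp₂ᵢ = 0.0100 + 0.0247 + 0.0080 + 0.0090 + 0.0096 + 0.0156 + 0.0192 + 0.0080 = 0.1041
Σp_1ᵢ² = 0.20² + 0.19² + 0.05² + 0.05² + 0.06² + 0.13² + 0.12² + 0.20² = 0.0400 + 0.0361 + 0.0025 + 0.0025 + 0.0036 + 0.0169 + 0.0144 + 0.0400 = 0.1560
Σp_2ᵢ² = 0.05² + 0.13² + 0.16² + 0.18² + 0.16² + 0.12² + 0.16² + 0.04² = 0.0025 + 0.0169 + 0.0256 + 0.0324 + 0.0256 + 0.0144 + 0.0256 + 0.0016 = 0.1446
O = 0.1041 / √(0.1560 × 0.1446) = 0.1041 / 0.150192 = 0.69311

0.693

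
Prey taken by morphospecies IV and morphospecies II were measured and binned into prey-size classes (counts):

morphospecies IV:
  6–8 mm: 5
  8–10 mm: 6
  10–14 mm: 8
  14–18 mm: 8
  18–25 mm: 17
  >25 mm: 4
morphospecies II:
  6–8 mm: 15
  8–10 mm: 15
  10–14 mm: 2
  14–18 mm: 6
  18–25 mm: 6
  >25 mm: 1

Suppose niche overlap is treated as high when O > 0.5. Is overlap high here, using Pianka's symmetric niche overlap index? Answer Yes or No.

Proportions for morphospecies IV (n=48): 5/48=0.1042, 6/48=0.1250, 8/48=0.1667, 8/48=0.1667, 17/48=0.3542, 4/48=0.0833
Proportions for morphospecies II (n=45): 15/45=0.3333, 15/45=0.3333, 2/45=0.0444, 6/45=0.1333, 6/45=0.1333, 1/45=0.0222
Σ p₁ᵢp₂ᵢ = 0.034730 + 0.041663 + 0.007401 + 0.022221 + 0.047215 + 0.001849 = 0.155079
Σp_1ᵢ² = 0.1042² + 0.1250² + 0.1667² + 0.1667² + 0.3542² + 0.0833² = 0.010858 + 0.015625 + 0.027789 + 0.027789 + 0.125458 + 0.006939 = 0.214458
Σp_2ᵢ² = 0.3333² + 0.3333² + 0.0444² + 0.1333² + 0.1333² + 0.0222² = 0.111089 + 0.111089 + 0.001971 + 0.017769 + 0.017769 + 0.000493 = 0.260180
O = 0.155079 / √(0.214458 × 0.260180) = 0.155079 / 0.2362153 = 0.6565
O = 0.6565 > 0.5 → Yes.

Yes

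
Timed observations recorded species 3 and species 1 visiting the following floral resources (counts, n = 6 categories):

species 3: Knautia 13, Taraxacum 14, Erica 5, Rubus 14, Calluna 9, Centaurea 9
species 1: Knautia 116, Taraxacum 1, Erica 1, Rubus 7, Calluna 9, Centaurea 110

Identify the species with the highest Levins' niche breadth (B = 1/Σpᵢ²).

Proportions for species 3 (n=64): 13/64=0.2031, 14/64=0.2188, 5/64=0.0781, 14/64=0.2188, 9/64=0.1406, 9/64=0.1406
Proportions for species 1 (n=244): 116/244=0.4754, 1/244=0.0041, 1/244=0.0041, 7/244=0.0287, 9/244=0.0369, 110/244=0.4508
Σp_3ᵢ² = 0.2031² + 0.2188² + 0.0781² + 0.2188² + 0.1406² + 0.1406² = 0.041250 + 0.047873 + 0.006100 + 0.047873 + 0.019768 + 0.019768 = 0.182632
B_3 = 1 / 0.182632 = 5.4755
Σp_1ᵢ² = 0.4754² + 0.0041² + 0.0041² + 0.0287² + 0.0369² + 0.4508² = 0.226005 + 0.000017 + 0.000017 + 0.000824 + 0.001362 + 0.203221 = 0.431446
B_1 = 1 / 0.431446 = 2.3178
Highest B → broadest niche (most generalist): species 3 (B = 5.48).

species 3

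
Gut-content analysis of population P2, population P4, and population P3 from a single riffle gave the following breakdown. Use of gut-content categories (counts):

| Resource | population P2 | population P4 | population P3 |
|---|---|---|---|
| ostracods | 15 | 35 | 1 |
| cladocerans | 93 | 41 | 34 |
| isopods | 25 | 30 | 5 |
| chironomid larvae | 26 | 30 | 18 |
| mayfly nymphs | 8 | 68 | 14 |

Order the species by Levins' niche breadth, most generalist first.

Proportions for population P2 (n=167): 15/167=0.0898, 93/167=0.5569, 25/167=0.1497, 26/167=0.1557, 8/167=0.0479
Proportions for population P4 (n=204): 35/204=0.1716, 41/204=0.2010, 30/204=0.1471, 30/204=0.1471, 68/204=0.3333
Proportions for population P3 (n=72): 1/72=0.0139, 34/72=0.4722, 5/72=0.0694, 18/72=0.2500, 14/72=0.1944
Σp_P2ᵢ² = 0.0898² + 0.5569² + 0.1497² + 0.1557² + 0.0479² = 0.008064 + 0.310138 + 0.022410 + 0.024242 + 0.002294 = 0.367148
B_P2 = 1 / 0.367148 = 2.7237
Σp_P4ᵢ² = 0.1716² + 0.2010² + 0.1471² + 0.1471² + 0.3333² = 0.029447 + 0.040401 + 0.021638 + 0.021638 + 0.111089 = 0.224213
B_P4 = 1 / 0.224213 = 4.4600
Σp_P3ᵢ² = 0.0139² + 0.4722² + 0.0694² + 0.2500² + 0.1944² = 0.000193 + 0.222973 + 0.004816 + 0.062500 + 0.037791 = 0.328273
B_P3 = 1 / 0.328273 = 3.0462
Ranking by B (broadest → narrowest): population P4 (4.46) > population P3 (3.05) > population P2 (2.72)

population P4 > population P3 > population P2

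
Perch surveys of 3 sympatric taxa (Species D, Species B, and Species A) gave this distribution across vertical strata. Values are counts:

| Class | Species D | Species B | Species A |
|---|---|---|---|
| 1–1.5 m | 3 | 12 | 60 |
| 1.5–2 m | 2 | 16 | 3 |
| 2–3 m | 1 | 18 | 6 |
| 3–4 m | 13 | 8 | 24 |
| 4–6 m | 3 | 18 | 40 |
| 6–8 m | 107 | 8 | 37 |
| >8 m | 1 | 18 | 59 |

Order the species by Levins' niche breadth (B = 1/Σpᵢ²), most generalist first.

Species B > Species A > Species D

Proportions for Species D (n=130): 3/130=0.0231, 2/130=0.0154, 1/130=0.0077, 13/130=0.1000, 3/130=0.0231, 107/130=0.8231, 1/130=0.0077
Proportions for Species B (n=98): 12/98=0.1224, 16/98=0.1633, 18/98=0.1837, 8/98=0.0816, 18/98=0.1837, 8/98=0.0816, 18/98=0.1837
Proportions for Species A (n=229): 60/229=0.2620, 3/229=0.0131, 6/229=0.0262, 24/229=0.1048, 40/229=0.1747, 37/229=0.1616, 59/229=0.2576
Σp_Dᵢ² = 0.0231² + 0.0154² + 0.0077² + 0.1000² + 0.0231² + 0.8231² + 0.0077² = 0.000534 + 0.000237 + 0.000059 + 0.010000 + 0.000534 + 0.677494 + 0.000059 = 0.688917
B_D = 1 / 0.688917 = 1.4516
Σp_Bᵢ² = 0.1224² + 0.1633² + 0.1837² + 0.0816² + 0.1837² + 0.0816² + 0.1837² = 0.014982 + 0.026667 + 0.033746 + 0.006659 + 0.033746 + 0.006659 + 0.033746 = 0.156205
B_B = 1 / 0.156205 = 6.4018
Σp_Aᵢ² = 0.2620² + 0.0131² + 0.0262² + 0.1048² + 0.1747² + 0.1616² + 0.2576² = 0.068644 + 0.000172 + 0.000686 + 0.010983 + 0.030520 + 0.026115 + 0.066358 = 0.203478
B_A = 1 / 0.203478 = 4.9145
Ranking by B (broadest → narrowest): Species B (6.40) > Species A (4.91) > Species D (1.45)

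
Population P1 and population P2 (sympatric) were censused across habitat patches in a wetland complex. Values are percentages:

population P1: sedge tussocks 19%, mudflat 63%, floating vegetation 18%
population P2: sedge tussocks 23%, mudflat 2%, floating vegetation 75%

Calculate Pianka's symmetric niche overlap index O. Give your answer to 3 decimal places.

0.357

Convert percentages to proportions (divide by 100).
Σ p₁ᵢp₂ᵢ = 0.0437 + 0.0126 + 0.1350 = 0.1913
Σp_1ᵢ² = 0.19² + 0.63² + 0.18² = 0.0361 + 0.3969 + 0.0324 = 0.4654
Σp_2ᵢ² = 0.23² + 0.02² + 0.75² = 0.0529 + 0.0004 + 0.5625 = 0.6158
O = 0.1913 / √(0.4654 × 0.6158) = 0.1913 / 0.535344 = 0.35734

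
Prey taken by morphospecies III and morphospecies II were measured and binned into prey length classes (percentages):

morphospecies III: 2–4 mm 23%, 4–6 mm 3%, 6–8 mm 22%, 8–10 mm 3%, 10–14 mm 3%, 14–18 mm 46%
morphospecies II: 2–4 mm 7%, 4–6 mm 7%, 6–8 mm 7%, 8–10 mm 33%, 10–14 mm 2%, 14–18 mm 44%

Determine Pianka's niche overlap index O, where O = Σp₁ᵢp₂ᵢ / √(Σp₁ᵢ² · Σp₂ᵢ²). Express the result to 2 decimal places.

Convert percentages to proportions (divide by 100).
Σ p₁ᵢp₂ᵢ = 0.0161 + 0.0021 + 0.0154 + 0.0099 + 0.0006 + 0.2024 = 0.2465
Σp_1ᵢ² = 0.23² + 0.03² + 0.22² + 0.03² + 0.03² + 0.46² = 0.0529 + 0.0009 + 0.0484 + 0.0009 + 0.0009 + 0.2116 = 0.3156
Σp_2ᵢ² = 0.07² + 0.07² + 0.07² + 0.33² + 0.02² + 0.44² = 0.0049 + 0.0049 + 0.0049 + 0.1089 + 0.0004 + 0.1936 = 0.3176
O = 0.2465 / √(0.3156 × 0.3176) = 0.2465 / 0.31660 = 0.7786

0.78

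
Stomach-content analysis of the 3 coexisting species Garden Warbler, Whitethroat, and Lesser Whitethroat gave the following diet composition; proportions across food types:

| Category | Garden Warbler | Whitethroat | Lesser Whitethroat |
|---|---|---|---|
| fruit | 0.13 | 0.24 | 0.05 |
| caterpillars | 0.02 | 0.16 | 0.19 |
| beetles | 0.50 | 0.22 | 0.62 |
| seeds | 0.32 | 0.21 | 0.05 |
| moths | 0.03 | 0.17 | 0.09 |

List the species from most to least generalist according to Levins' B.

Σp_Gardᵢ² = 0.13² + 0.02² + 0.50² + 0.32² + 0.03² = 0.0169 + 0.0004 + 0.2500 + 0.1024 + 0.0009 = 0.3706
B_Gard = 1 / 0.3706 = 2.6983
Σp_Whitᵢ² = 0.24² + 0.16² + 0.22² + 0.21² + 0.17² = 0.0576 + 0.0256 + 0.0484 + 0.0441 + 0.0289 = 0.2046
B_Whit = 1 / 0.2046 = 4.8876
Σp_Lessᵢ² = 0.05² + 0.19² + 0.62² + 0.05² + 0.09² = 0.0025 + 0.0361 + 0.3844 + 0.0025 + 0.0081 = 0.4336
B_Less = 1 / 0.4336 = 2.3063
Ranking by B (broadest → narrowest): Whitethroat (4.89) > Garden Warbler (2.70) > Lesser Whitethroat (2.31)

Whitethroat > Garden Warbler > Lesser Whitethroat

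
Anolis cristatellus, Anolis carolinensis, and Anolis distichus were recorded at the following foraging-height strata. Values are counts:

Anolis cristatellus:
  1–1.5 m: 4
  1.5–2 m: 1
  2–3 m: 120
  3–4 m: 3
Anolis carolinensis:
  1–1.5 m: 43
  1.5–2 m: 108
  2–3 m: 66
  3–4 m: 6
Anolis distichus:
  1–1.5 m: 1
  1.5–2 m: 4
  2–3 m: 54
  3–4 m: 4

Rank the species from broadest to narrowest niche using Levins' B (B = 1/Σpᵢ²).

Anolis carolinensis > Anolis distichus > Anolis cristatellus

Proportions for Anolis cristatellus (n=128): 4/128=0.0313, 1/128=0.0078, 120/128=0.9375, 3/128=0.0234
Proportions for Anolis carolinensis (n=223): 43/223=0.1928, 108/223=0.4843, 66/223=0.2960, 6/223=0.0269
Proportions for Anolis distichus (n=63): 1/63=0.0159, 4/63=0.0635, 54/63=0.8571, 4/63=0.0635
Σp_crisᵢ² = 0.0313² + 0.0078² + 0.9375² + 0.0234² = 0.000980 + 0.000061 + 0.878906 + 0.000548 = 0.880495
B_cris = 1 / 0.880495 = 1.1357
Σp_caroᵢ² = 0.1928² + 0.4843² + 0.2960² + 0.0269² = 0.037172 + 0.234546 + 0.087616 + 0.000724 = 0.360058
B_caro = 1 / 0.360058 = 2.7773
Σp_distᵢ² = 0.0159² + 0.0635² + 0.8571² + 0.0635² = 0.000253 + 0.004032 + 0.734620 + 0.004032 = 0.742937
B_dist = 1 / 0.742937 = 1.3460
Ranking by B (broadest → narrowest): Anolis carolinensis (2.78) > Anolis distichus (1.35) > Anolis cristatellus (1.14)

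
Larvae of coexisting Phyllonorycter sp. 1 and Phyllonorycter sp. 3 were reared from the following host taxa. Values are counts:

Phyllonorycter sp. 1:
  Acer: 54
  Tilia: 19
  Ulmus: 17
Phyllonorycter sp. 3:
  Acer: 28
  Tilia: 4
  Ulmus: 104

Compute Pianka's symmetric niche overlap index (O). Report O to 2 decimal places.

0.52

Proportions for Phyllonorycter sp. 1 (n=90): 54/90=0.6000, 19/90=0.2111, 17/90=0.1889
Proportions for Phyllonorycter sp. 3 (n=136): 28/136=0.2059, 4/136=0.0294, 104/136=0.7647
Σ p₁ᵢp₂ᵢ = 0.123540 + 0.006206 + 0.144452 = 0.274198
Σp_1ᵢ² = 0.6000² + 0.2111² + 0.1889² = 0.360000 + 0.044563 + 0.035683 = 0.440246
Σp_2ᵢ² = 0.2059² + 0.0294² + 0.7647² = 0.042395 + 0.000864 + 0.584766 = 0.628025
O = 0.274198 / √(0.440246 × 0.628025) = 0.274198 / 0.5258189 = 0.5215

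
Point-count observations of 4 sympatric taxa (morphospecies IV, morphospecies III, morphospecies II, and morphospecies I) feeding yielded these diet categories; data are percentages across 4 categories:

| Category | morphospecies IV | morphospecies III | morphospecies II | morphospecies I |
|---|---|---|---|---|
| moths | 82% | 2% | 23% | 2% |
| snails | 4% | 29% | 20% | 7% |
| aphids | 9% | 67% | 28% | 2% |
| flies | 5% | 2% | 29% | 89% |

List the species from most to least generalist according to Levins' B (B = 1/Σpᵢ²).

Convert percentages to proportions (divide by 100).
Σp_IVᵢ² = 0.82² + 0.04² + 0.09² + 0.05² = 0.6724 + 0.0016 + 0.0081 + 0.0025 = 0.6846
B_IV = 1 / 0.6846 = 1.4607
Σp_IIIᵢ² = 0.02² + 0.29² + 0.67² + 0.02² = 0.0004 + 0.0841 + 0.4489 + 0.0004 = 0.5338
B_III = 1 / 0.5338 = 1.8734
Σp_IIᵢ² = 0.23² + 0.20² + 0.28² + 0.29² = 0.0529 + 0.0400 + 0.0784 + 0.0841 = 0.2554
B_II = 1 / 0.2554 = 3.9154
Σp_Iᵢ² = 0.02² + 0.07² + 0.02² + 0.89² = 0.0004 + 0.0049 + 0.0004 + 0.7921 = 0.7978
B_I = 1 / 0.7978 = 1.2534
Ranking by B (broadest → narrowest): morphospecies II (3.92) > morphospecies III (1.87) > morphospecies IV (1.46) > morphospecies I (1.25)

morphospecies II > morphospecies III > morphospecies IV > morphospecies I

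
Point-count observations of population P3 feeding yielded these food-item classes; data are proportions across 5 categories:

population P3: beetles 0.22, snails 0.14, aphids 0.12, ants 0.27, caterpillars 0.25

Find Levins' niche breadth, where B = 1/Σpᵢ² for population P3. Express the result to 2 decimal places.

Σpᵢ² = 0.22² + 0.14² + 0.12² + 0.27² + 0.25² = 0.0484 + 0.0196 + 0.0144 + 0.0729 + 0.0625 = 0.2178
B = 1 / 0.2178 = 4.5914

4.59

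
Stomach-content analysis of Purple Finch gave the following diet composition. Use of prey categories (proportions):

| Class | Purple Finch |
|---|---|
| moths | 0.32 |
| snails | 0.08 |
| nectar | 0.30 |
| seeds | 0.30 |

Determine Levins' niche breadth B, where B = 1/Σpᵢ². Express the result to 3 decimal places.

3.463

Σpᵢ² = 0.32² + 0.08² + 0.30² + 0.30² = 0.1024 + 0.0064 + 0.0900 + 0.0900 = 0.2888
B = 1 / 0.2888 = 3.46260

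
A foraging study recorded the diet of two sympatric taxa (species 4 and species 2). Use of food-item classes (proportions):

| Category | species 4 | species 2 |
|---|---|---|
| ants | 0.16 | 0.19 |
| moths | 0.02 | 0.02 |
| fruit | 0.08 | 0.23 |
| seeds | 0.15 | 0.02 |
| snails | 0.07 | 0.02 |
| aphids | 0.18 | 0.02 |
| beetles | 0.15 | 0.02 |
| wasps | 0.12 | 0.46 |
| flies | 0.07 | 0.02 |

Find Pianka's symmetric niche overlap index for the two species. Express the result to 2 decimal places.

Σ p₁ᵢp₂ᵢ = 0.0304 + 0.0004 + 0.0184 + 0.0030 + 0.0014 + 0.0036 + 0.0030 + 0.0552 + 0.0014 = 0.1168
Σp_1ᵢ² = 0.16² + 0.02² + 0.08² + 0.15² + 0.07² + 0.18² + 0.15² + 0.12² + 0.07² = 0.0256 + 0.0004 + 0.0064 + 0.0225 + 0.0049 + 0.0324 + 0.0225 + 0.0144 + 0.0049 = 0.1340
Σp_2ᵢ² = 0.19² + 0.02² + 0.23² + 0.02² + 0.02² + 0.02² + 0.02² + 0.46² + 0.02² = 0.0361 + 0.0004 + 0.0529 + 0.0004 + 0.0004 + 0.0004 + 0.0004 + 0.2116 + 0.0004 = 0.3030
O = 0.1168 / √(0.1340 × 0.3030) = 0.1168 / 0.20150 = 0.5797

0.58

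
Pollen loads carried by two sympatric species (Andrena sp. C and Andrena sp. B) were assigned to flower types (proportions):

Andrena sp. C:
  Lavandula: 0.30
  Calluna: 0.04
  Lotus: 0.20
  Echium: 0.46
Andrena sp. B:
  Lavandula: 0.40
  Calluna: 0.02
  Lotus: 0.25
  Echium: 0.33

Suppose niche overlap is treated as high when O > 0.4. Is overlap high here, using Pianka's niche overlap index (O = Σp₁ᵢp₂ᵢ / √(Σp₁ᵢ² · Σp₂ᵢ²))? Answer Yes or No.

Σ p₁ᵢp₂ᵢ = 0.1200 + 0.0008 + 0.0500 + 0.1518 = 0.3226
Σp_1ᵢ² = 0.30² + 0.04² + 0.20² + 0.46² = 0.0900 + 0.0016 + 0.0400 + 0.2116 = 0.3432
Σp_2ᵢ² = 0.40² + 0.02² + 0.25² + 0.33² = 0.1600 + 0.0004 + 0.0625 + 0.1089 = 0.3318
O = 0.3226 / √(0.3432 × 0.3318) = 0.3226 / 0.33745 = 0.9560
O = 0.9560 > 0.4 → Yes.

Yes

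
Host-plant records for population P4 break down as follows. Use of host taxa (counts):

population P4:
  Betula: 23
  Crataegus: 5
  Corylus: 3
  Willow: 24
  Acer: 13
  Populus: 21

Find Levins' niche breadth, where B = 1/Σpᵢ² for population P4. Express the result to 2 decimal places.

4.53

Proportions for population P4 (n=89): 23/89=0.2584, 5/89=0.0562, 3/89=0.0337, 24/89=0.2697, 13/89=0.1461, 21/89=0.2360
Σpᵢ² = 0.2584² + 0.0562² + 0.0337² + 0.2697² + 0.1461² + 0.2360² = 0.066771 + 0.003158 + 0.001136 + 0.072738 + 0.021345 + 0.055696 = 0.220844
B = 1 / 0.220844 = 4.5281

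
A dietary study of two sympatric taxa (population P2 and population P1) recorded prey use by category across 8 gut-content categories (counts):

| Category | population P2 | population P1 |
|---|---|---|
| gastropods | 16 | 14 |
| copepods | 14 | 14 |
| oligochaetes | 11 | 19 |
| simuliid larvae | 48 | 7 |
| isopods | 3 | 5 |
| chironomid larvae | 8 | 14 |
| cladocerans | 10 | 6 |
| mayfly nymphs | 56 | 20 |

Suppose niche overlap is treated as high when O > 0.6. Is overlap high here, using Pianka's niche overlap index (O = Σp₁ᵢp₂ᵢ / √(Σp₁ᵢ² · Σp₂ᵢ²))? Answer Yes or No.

Proportions for population P2 (n=166): 16/166=0.0964, 14/166=0.0843, 11/166=0.0663, 48/166=0.2892, 3/166=0.0181, 8/166=0.0482, 10/166=0.0602, 56/166=0.3373
Proportions for population P1 (n=99): 14/99=0.1414, 14/99=0.1414, 19/99=0.1919, 7/99=0.0707, 5/99=0.0505, 14/99=0.1414, 6/99=0.0606, 20/99=0.2020
Σ p₁ᵢp₂ᵢ = 0.013631 + 0.011920 + 0.012723 + 0.020446 + 0.000914 + 0.006815 + 0.003648 + 0.068135 = 0.138232
Σp_1ᵢ² = 0.0964² + 0.0843² + 0.0663² + 0.2892² + 0.0181² + 0.0482² + 0.0602² + 0.3373² = 0.009293 + 0.007106 + 0.004396 + 0.083637 + 0.000328 + 0.002323 + 0.003624 + 0.113771 = 0.224478
Σp_2ᵢ² = 0.1414² + 0.1414² + 0.1919² + 0.0707² + 0.0505² + 0.1414² + 0.0606² + 0.2020² = 0.019994 + 0.019994 + 0.036826 + 0.004998 + 0.002550 + 0.019994 + 0.003672 + 0.040804 = 0.148832
O = 0.138232 / √(0.224478 × 0.148832) = 0.138232 / 0.1827827 = 0.7563
O = 0.7563 > 0.6 → Yes.

Yes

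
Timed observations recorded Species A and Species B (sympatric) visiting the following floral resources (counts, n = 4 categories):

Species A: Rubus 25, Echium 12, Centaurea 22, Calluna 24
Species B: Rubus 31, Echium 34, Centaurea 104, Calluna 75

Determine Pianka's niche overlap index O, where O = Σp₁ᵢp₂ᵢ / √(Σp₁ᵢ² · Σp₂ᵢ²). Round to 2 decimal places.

0.90

Proportions for Species A (n=83): 25/83=0.3012, 12/83=0.1446, 22/83=0.2651, 24/83=0.2892
Proportions for Species B (n=244): 31/244=0.1270, 34/244=0.1393, 104/244=0.4262, 75/244=0.3074
Σ p₁ᵢp₂ᵢ = 0.038252 + 0.020143 + 0.112986 + 0.088900 = 0.260281
Σp_1ᵢ² = 0.3012² + 0.1446² + 0.2651² + 0.2892² = 0.090721 + 0.020909 + 0.070278 + 0.083637 = 0.265545
Σp_2ᵢ² = 0.1270² + 0.1393² + 0.4262² + 0.3074² = 0.016129 + 0.019404 + 0.181646 + 0.094495 = 0.311674
O = 0.260281 / √(0.265545 × 0.311674) = 0.260281 / 0.2876864 = 0.9047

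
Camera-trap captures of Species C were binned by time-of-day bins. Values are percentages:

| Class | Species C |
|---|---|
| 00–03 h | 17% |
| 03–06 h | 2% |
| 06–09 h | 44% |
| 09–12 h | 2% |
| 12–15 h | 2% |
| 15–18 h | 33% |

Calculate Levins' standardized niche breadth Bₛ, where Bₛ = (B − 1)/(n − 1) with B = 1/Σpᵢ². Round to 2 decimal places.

0.40

Convert percentages to proportions (divide by 100).
Σpᵢ² = 0.17² + 0.02² + 0.44² + 0.02² + 0.02² + 0.33² = 0.0289 + 0.0004 + 0.1936 + 0.0004 + 0.0004 + 0.1089 = 0.3326
B = 1 / 0.3326 = 3.0066
Bₛ = (B − 1)/(n − 1) = (3.0066 − 1)/(6 − 1) = 2.0066/5 = 0.4013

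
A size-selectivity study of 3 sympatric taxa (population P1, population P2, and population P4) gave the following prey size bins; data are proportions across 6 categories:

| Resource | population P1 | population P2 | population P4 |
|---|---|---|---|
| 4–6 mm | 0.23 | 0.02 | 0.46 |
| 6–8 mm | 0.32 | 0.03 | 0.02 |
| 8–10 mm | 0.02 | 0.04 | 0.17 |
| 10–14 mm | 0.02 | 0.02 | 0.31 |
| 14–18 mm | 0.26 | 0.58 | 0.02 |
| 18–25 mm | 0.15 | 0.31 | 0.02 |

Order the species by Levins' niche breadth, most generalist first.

population P1 > population P4 > population P2

Σp_P1ᵢ² = 0.23² + 0.32² + 0.02² + 0.02² + 0.26² + 0.15² = 0.0529 + 0.1024 + 0.0004 + 0.0004 + 0.0676 + 0.0225 = 0.2462
B_P1 = 1 / 0.2462 = 4.0617
Σp_P2ᵢ² = 0.02² + 0.03² + 0.04² + 0.02² + 0.58² + 0.31² = 0.0004 + 0.0009 + 0.0016 + 0.0004 + 0.3364 + 0.0961 = 0.4358
B_P2 = 1 / 0.4358 = 2.2946
Σp_P4ᵢ² = 0.46² + 0.02² + 0.17² + 0.31² + 0.02² + 0.02² = 0.2116 + 0.0004 + 0.0289 + 0.0961 + 0.0004 + 0.0004 = 0.3378
B_P4 = 1 / 0.3378 = 2.9603
Ranking by B (broadest → narrowest): population P1 (4.06) > population P4 (2.96) > population P2 (2.29)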